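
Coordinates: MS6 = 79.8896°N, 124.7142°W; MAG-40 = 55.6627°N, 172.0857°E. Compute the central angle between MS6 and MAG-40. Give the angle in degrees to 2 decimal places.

Δφ = -24.2269°,  Δλ = -63.2001°
a = sin²(Δφ/2) + cos φ₁ cos φ₂ sin²(Δλ/2) = 0.071223
c = 2·arcsin(√a) = 0.540301 rad = 30.9570°

30.96°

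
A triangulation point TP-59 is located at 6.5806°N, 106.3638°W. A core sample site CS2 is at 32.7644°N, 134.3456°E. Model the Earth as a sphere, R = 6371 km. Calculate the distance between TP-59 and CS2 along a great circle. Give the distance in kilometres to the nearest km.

Δφ = 26.1838°,  Δλ = -119.2906°
a = sin²(Δφ/2) + cos φ₁ cos φ₂ sin²(Δλ/2) = 0.673336
c = 2·arcsin(√a) = 1.924817 rad = 110.2839°
d = R·c = 6371 × 1.924817 = 12263.0 km

12263 km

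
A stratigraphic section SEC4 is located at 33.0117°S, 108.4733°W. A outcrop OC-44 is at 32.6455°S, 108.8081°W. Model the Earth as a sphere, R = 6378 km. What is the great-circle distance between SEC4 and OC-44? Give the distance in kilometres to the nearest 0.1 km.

Δφ = 0.3662°,  Δλ = -0.3348°
a = sin²(Δφ/2) + cos φ₁ cos φ₂ sin²(Δλ/2) = 0.000016
c = 2·arcsin(√a) = 0.008060 rad = 0.4618°
d = R·c = 6378 × 0.008060 = 51.4 km

51.4 km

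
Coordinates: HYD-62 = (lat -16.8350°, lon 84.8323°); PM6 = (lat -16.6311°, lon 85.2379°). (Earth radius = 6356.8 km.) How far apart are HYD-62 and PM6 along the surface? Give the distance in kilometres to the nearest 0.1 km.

48.7 km

Δφ = 0.2039°,  Δλ = 0.4056°
a = sin²(Δφ/2) + cos φ₁ cos φ₂ sin²(Δλ/2) = 0.000015
c = 2·arcsin(√a) = 0.007657 rad = 0.4387°
d = R·c = 6356.8 × 0.007657 = 48.7 km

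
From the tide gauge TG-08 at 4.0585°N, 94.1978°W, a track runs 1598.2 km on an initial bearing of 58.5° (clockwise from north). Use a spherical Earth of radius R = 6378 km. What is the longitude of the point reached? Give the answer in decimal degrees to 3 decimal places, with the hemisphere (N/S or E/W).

δ = d/R = 1598.2/6378 = 0.250580 rad
φ₂ = arcsin(sin φ₁ cos δ + cos φ₁ sin δ cos θ)
   = arcsin(0.07077·0.96877 + 0.99749·0.24797·0.52250) = 11.40843°
λ₂ = λ₁ + atan2(sin θ sin δ cos φ₁, cos δ − sin φ₁ sin φ₂) = -81.74195°

81.742°W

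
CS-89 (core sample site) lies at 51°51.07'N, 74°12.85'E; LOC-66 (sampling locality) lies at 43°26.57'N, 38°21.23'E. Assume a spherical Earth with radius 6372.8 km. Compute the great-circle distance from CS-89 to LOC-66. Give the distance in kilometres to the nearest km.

CS-89: φ = +51.85117°, λ = +74.21417°
LOC-66: φ = +43.44283°, λ = +38.35383°
Δφ = -8.4083°,  Δλ = -35.8603°
a = sin²(Δφ/2) + cos φ₁ cos φ₂ sin²(Δλ/2) = 0.047881
c = 2·arcsin(√a) = 0.441204 rad = 25.2791°
d = R·c = 6372.8 × 0.441204 = 2811.7 km

2812 km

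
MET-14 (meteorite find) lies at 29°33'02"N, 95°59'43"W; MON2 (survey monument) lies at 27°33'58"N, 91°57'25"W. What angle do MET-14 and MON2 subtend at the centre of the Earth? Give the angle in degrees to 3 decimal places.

4.064°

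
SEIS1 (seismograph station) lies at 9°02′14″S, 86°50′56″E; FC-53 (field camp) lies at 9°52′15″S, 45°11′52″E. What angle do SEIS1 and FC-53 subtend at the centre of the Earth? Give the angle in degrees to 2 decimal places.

41.07°

SEIS1: φ = -9.03722°, λ = +86.84889°
FC-53: φ = -9.87083°, λ = +45.19778°
Δφ = -0.8336°,  Δλ = -41.6511°
a = sin²(Δφ/2) + cos φ₁ cos φ₂ sin²(Δλ/2) = 0.123033
c = 2·arcsin(√a) = 0.716767 rad = 41.0677°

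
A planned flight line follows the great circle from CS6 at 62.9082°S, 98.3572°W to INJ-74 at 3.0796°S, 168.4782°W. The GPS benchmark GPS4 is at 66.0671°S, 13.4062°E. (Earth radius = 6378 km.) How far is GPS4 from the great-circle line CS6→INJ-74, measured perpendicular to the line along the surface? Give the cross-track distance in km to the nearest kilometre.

2769 km

δ₁₃ = central angle CS6→GPS4 = 0.729912 rad  (haversine)
θ₁₃ = bearing CS6→GPS4 = 145.597°,  θ₁₂ = bearing CS6→INJ-74 = 286.481°
dₓₜ = R·arcsin(sin δ₁₃ · sin(θ₁₃ − θ₁₂)) = 6378·arcsin(0.66680·sin(-140.884°)) = -2769.301 km
|dₓₜ| = 2769.301 km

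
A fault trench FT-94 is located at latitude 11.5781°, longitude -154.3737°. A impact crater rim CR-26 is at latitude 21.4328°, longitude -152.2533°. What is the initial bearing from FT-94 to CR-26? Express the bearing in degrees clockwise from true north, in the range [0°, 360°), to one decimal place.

11.4°

Δλ = 2.1204°
y = sin Δλ · cos φ₂ = 0.034441
x = cos φ₁ sin φ₂ − sin φ₁ cos φ₂ cos Δλ = 0.171278
θ = atan2(y, x) = 11.3695° → 11.3695° (mod 360°)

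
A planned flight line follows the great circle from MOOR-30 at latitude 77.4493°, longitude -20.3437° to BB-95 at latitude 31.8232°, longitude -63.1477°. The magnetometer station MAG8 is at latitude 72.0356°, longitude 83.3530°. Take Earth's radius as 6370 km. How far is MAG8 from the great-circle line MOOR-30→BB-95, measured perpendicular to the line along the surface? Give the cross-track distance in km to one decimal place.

104.8 km

δ₁₃ = central angle MOOR-30→MAG8 = 0.421081 rad  (haversine)
θ₁₃ = bearing MOOR-30→MAG8 = 47.148°,  θ₁₂ = bearing MOOR-30→BB-95 = 229.454°
dₓₜ = R·arcsin(sin δ₁₃ · sin(θ₁₃ − θ₁₂)) = 6370·arcsin(0.40875·sin(-182.306°)) = 104.771 km
|dₓₜ| = 104.771 km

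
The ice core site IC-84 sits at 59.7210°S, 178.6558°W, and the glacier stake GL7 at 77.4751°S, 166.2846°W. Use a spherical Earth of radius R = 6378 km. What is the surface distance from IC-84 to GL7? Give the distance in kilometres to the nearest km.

Δφ = -17.7541°,  Δλ = 12.3712°
a = sin²(Δφ/2) + cos φ₁ cos φ₂ sin²(Δλ/2) = 0.025083
c = 2·arcsin(√a) = 0.318088 rad = 18.2251°
d = R·c = 6378 × 0.318088 = 2028.8 km

2029 km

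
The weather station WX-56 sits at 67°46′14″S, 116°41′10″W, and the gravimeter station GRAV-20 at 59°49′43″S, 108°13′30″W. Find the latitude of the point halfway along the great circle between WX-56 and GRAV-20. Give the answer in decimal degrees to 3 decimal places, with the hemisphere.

63.860°S

WX-56: φ = -67.77056°, λ = -116.68611°
GRAV-20: φ = -59.82861°, λ = -108.22500°
Bx = cos φ₂ cos Δλ = 0.497118,  By = cos φ₂ sin Δλ = 0.073950
φₘ = atan2(sin φ₁ + sin φ₂, √((cos φ₁ + Bx)² + By²)) = -63.86023°
λₘ = λ₁ + atan2(By, cos φ₁ + Bx) = -111.85767°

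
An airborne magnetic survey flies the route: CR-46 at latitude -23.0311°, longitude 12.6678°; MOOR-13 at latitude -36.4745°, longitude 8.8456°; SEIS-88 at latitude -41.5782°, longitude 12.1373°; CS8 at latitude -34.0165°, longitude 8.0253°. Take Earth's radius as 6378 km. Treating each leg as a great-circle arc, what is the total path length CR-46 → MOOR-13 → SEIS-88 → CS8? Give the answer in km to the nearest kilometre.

3092 km

CR-46→MOOR-13: c = 0.241610 rad, d = 1540.99 km
MOOR-13→SEIS-88: c = 0.099611 rad, d = 635.32 km
SEIS-88→CS8: c = 0.143597 rad, d = 915.86 km
Total = 1540.99 + 635.32 + 915.86 = 3092.17 km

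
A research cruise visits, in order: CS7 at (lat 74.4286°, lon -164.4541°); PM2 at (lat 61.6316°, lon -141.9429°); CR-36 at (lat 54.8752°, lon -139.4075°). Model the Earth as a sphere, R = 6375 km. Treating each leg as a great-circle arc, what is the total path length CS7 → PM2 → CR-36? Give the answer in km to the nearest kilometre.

CS7→PM2: c = 0.263660 rad, d = 1680.83 km
PM2→CR-36: c = 0.120175 rad, d = 766.11 km
Total = 1680.83 + 766.11 = 2446.95 km

2447 km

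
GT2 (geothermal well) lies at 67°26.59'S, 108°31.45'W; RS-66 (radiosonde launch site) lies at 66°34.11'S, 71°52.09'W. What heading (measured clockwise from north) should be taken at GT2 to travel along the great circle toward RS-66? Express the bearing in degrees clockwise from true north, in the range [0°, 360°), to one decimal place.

GT2: φ = -67.44317°, λ = -108.52417°
RS-66: φ = -66.56850°, λ = -71.86817°
Δλ = 36.6560°
y = sin Δλ · cos φ₂ = 0.237402
x = cos φ₁ sin φ₂ − sin φ₁ cos φ₂ cos Δλ = -0.057361
θ = atan2(y, x) = 103.5834° → 103.5834° (mod 360°)

103.6°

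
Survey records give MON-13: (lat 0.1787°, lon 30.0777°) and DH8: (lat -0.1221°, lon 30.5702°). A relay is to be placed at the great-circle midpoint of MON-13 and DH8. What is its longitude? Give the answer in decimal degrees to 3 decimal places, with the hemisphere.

Bx = cos φ₂ cos Δλ = 0.999961,  By = cos φ₂ sin Δλ = 0.008596
φₘ = atan2(sin φ₁ + sin φ₂, √((cos φ₁ + Bx)² + By²)) = 0.02830°
λₘ = λ₁ + atan2(By, cos φ₁ + Bx) = 30.32395°

30.324°E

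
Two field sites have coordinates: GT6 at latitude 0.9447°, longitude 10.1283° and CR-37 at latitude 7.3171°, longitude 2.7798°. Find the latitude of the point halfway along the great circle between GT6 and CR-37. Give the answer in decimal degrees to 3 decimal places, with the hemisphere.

Bx = cos φ₂ cos Δλ = 0.983710,  By = cos φ₂ sin Δλ = -0.126863
φₘ = atan2(sin φ₁ + sin φ₂, √((cos φ₁ + Bx)² + By²)) = 4.13938°
λₘ = λ₁ + atan2(By, cos φ₁ + Bx) = 6.46884°

4.139°N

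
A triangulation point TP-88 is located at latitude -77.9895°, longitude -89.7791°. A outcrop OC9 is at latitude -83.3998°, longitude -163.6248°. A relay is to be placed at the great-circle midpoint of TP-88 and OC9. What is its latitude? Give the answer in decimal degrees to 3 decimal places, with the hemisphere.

Bx = cos φ₂ cos Δλ = 0.031979,  By = cos φ₂ sin Δλ = -0.110402
φₘ = atan2(sin φ₁ + sin φ₂, √((cos φ₁ + Bx)² + By²)) = -82.36610°
λₘ = λ₁ + atan2(By, cos φ₁ + Bx) = -114.47561°

82.366°S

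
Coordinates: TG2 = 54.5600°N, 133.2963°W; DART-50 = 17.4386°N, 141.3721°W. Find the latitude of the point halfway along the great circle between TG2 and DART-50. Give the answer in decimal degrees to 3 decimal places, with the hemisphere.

36.063°N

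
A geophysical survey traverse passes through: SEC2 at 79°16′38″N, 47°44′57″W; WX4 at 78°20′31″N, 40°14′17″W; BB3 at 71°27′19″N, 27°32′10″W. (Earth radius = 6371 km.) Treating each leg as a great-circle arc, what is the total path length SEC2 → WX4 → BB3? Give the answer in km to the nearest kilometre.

1038 km

SEC2: φ = +79.27722°, λ = -47.74917°
WX4: φ = +78.34194°, λ = -40.23806°
BB3: φ = +71.45528°, λ = -27.53611°
SEC2→WX4: c = 0.030195 rad, d = 192.37 km
WX4→BB3: c = 0.132668 rad, d = 845.23 km
Total = 192.37 + 845.23 = 1037.60 km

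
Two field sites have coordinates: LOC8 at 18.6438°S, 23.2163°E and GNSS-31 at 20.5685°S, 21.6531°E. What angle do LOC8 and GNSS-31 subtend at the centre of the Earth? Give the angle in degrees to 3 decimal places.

2.423°

Δφ = -1.9247°,  Δλ = -1.5632°
a = sin²(Δφ/2) + cos φ₁ cos φ₂ sin²(Δλ/2) = 0.000447
c = 2·arcsin(√a) = 0.042295 rad = 2.4234°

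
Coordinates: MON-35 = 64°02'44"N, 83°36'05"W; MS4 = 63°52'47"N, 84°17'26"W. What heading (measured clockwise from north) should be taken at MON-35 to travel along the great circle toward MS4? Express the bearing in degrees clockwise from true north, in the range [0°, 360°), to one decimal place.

241.6°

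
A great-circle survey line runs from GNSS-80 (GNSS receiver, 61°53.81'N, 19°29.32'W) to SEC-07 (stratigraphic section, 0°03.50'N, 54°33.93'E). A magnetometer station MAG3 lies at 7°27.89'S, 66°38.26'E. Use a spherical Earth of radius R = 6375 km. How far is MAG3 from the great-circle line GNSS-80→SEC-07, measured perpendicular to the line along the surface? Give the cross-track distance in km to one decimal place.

GNSS-80: φ = +61.89683°, λ = -19.48867°
SEC-07: φ = +0.05833°, λ = +54.56550°
MAG3: φ = -7.46483°, λ = +66.63767°
δ₁₃ = central angle GNSS-80→MAG3 = 1.653939 rad  (haversine)
θ₁₃ = bearing GNSS-80→MAG3 = 96.933°,  θ₁₂ = bearing GNSS-80→SEC-07 = 104.119°
dₓₜ = R·arcsin(sin δ₁₃ · sin(θ₁₃ − θ₁₂)) = 6375·arcsin(0.99655·sin(-7.186°)) = -796.821 km
|dₓₜ| = 796.821 km

796.8 km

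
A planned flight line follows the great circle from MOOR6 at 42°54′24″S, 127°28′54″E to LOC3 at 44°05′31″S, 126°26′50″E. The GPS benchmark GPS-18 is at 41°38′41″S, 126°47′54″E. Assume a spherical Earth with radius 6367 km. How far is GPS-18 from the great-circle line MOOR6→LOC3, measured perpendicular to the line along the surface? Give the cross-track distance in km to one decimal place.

MOOR6: φ = -42.90667°, λ = +127.48167°
LOC3: φ = -44.09194°, λ = +126.44722°
GPS-18: φ = -41.64472°, λ = +126.79833°
δ₁₃ = central angle MOOR6→GPS-18 = 0.023727 rad  (haversine)
θ₁₃ = bearing MOOR6→GPS-18 = 337.936°,  θ₁₂ = bearing MOOR6→LOC3 = 211.982°
dₓₜ = R·arcsin(sin δ₁₃ · sin(θ₁₃ − θ₁₂)) = 6367·arcsin(0.02372·sin(125.954°)) = 122.285 km
|dₓₜ| = 122.285 km

122.3 km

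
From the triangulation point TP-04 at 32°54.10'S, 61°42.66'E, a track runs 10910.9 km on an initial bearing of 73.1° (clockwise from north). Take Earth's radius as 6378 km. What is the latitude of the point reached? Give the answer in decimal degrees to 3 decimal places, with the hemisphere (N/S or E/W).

TP-04: φ = -32.90167°, λ = +61.71100°
δ = d/R = 10910.9/6378 = 1.710709 rad
φ₂ = arcsin(sin φ₁ cos δ + cos φ₁ sin δ cos θ)
   = arcsin(-0.54320·-0.13946 + 0.83960·0.99023·0.29070) = 18.50831°
λ₂ = λ₁ + atan2(sin θ sin δ cos φ₁, cos δ − sin φ₁ sin φ₂) = 149.33711°

18.508°N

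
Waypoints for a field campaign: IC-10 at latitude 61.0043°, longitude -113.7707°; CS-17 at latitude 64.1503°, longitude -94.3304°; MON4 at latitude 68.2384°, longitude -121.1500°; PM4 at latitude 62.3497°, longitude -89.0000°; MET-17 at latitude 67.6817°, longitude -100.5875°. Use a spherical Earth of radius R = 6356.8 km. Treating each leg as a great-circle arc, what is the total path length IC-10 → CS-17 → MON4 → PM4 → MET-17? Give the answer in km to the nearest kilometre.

IC-10→CS-17: c = 0.164848 rad, d = 1047.90 km
CS-17→MON4: c = 0.199997 rad, d = 1271.34 km
MON4→PM4: c = 0.252303 rad, d = 1603.84 km
PM4→MET-17: c = 0.125931 rad, d = 800.52 km
Total = 1047.90 + 1271.34 + 1603.84 + 800.52 = 4723.60 km

4724 km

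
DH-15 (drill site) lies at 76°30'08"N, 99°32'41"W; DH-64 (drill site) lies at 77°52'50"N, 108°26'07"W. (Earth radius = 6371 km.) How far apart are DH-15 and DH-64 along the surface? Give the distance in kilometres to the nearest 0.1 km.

267.0 km

DH-15: φ = +76.50222°, λ = -99.54472°
DH-64: φ = +77.88056°, λ = -108.43528°
Δφ = 1.3783°,  Δλ = -8.8906°
a = sin²(Δφ/2) + cos φ₁ cos φ₂ sin²(Δλ/2) = 0.000439
c = 2·arcsin(√a) = 0.041910 rad = 2.4013°
d = R·c = 6371 × 0.041910 = 267.0 km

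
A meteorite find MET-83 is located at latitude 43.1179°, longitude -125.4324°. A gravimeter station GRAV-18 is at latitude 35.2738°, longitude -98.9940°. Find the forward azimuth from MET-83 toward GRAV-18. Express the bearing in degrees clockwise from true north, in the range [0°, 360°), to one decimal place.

102.1°

Δλ = 26.4384°
y = sin Δλ · cos φ₂ = 0.363491
x = cos φ₁ sin φ₂ − sin φ₁ cos φ₂ cos Δλ = -0.078118
θ = atan2(y, x) = 102.1289° → 102.1289° (mod 360°)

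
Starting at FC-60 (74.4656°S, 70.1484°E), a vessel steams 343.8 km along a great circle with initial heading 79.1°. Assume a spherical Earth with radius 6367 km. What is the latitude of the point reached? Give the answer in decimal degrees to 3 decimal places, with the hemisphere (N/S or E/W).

δ = d/R = 343.8/6367 = 0.053997 rad
φ₂ = arcsin(sin φ₁ cos δ + cos φ₁ sin δ cos θ)
   = arcsin(-0.96347·0.99854 + 0.26782·0.05397·0.18910) = -73.60373°
λ₂ = λ₁ + atan2(sin θ sin δ cos φ₁, cos δ − sin φ₁ sin φ₂) = 80.96977°

73.604°S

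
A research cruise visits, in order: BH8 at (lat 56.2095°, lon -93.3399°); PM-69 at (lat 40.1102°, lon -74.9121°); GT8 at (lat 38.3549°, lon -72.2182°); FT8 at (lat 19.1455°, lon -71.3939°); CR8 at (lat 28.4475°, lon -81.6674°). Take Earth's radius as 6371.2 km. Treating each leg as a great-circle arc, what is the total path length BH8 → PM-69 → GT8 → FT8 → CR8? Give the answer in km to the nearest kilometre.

6147 km

BH8→PM-69: c = 0.351168 rad, d = 2237.36 km
PM-69→GT8: c = 0.047587 rad, d = 303.18 km
GT8→FT8: c = 0.335500 rad, d = 2137.54 km
FT8→CR8: c = 0.230583 rad, d = 1469.09 km
Total = 2237.36 + 303.18 + 2137.54 + 1469.09 = 6147.18 km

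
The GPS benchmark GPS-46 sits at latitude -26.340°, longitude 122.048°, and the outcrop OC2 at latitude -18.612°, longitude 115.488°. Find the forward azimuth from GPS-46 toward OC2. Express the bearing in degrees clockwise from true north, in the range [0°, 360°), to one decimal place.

320.6°

Δλ = -6.5600°
y = sin Δλ · cos φ₂ = -0.108269
x = cos φ₁ sin φ₂ − sin φ₁ cos φ₂ cos Δλ = 0.131717
θ = atan2(y, x) = -39.4195° → 320.5805° (mod 360°)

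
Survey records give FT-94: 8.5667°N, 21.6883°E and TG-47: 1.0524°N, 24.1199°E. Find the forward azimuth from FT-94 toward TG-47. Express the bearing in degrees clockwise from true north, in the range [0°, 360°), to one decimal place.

Δλ = 2.4316°
y = sin Δλ · cos φ₂ = 0.042420
x = cos φ₁ sin φ₂ − sin φ₁ cos φ₂ cos Δλ = -0.130640
θ = atan2(y, x) = 162.0110° → 162.0110° (mod 360°)

162.0°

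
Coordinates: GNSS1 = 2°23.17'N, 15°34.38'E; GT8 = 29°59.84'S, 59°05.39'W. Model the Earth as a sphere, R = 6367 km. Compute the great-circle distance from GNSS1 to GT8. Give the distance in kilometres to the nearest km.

GNSS1: φ = +2.38617°, λ = +15.57300°
GT8: φ = -29.99733°, λ = -59.08983°
Δφ = -32.3835°,  Δλ = -74.6628°
a = sin²(Δφ/2) + cos φ₁ cos φ₂ sin²(Δλ/2) = 0.395973
c = 2·arcsin(√a) = 1.361211 rad = 77.9916°
d = R·c = 6367 × 1.361211 = 8666.8 km

8667 km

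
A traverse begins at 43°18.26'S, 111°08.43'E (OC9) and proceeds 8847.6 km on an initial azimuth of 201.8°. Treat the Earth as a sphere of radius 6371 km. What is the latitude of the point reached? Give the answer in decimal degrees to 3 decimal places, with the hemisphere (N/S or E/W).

OC9: φ = -43.30433°, λ = +111.14050°
δ = d/R = 8847.6/6371 = 1.388730 rad
φ₂ = arcsin(sin φ₁ cos δ + cos φ₁ sin δ cos θ)
   = arcsin(-0.68587·0.18106 + 0.72772·0.98347·-0.92849) = -52.06384°
λ₂ = λ₁ + atan2(sin θ sin δ cos φ₁, cos δ − sin φ₁ sin φ₂) = -32.41249°

52.064°S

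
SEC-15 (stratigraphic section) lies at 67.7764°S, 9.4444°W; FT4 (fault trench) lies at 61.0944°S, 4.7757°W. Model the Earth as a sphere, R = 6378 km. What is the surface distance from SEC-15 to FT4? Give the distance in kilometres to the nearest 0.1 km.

Δφ = 6.6820°,  Δλ = 4.6687°
a = sin²(Δφ/2) + cos φ₁ cos φ₂ sin²(Δλ/2) = 0.003700
c = 2·arcsin(√a) = 0.121725 rad = 6.9743°
d = R·c = 6378 × 0.121725 = 776.4 km

776.4 km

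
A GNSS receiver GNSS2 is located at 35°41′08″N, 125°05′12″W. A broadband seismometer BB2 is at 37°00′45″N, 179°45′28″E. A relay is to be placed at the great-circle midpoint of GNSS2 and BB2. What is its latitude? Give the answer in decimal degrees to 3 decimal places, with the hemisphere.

39.700°N

GNSS2: φ = +35.68556°, λ = -125.08667°
BB2: φ = +37.01250°, λ = +179.75778°
Bx = cos φ₂ cos Δλ = 0.456226,  By = cos φ₂ sin Δλ = -0.655337
φₘ = atan2(sin φ₁ + sin φ₂, √((cos φ₁ + Bx)² + By²)) = 39.69979°
λₘ = λ₁ + atan2(By, cos φ₁ + Bx) = -152.40943°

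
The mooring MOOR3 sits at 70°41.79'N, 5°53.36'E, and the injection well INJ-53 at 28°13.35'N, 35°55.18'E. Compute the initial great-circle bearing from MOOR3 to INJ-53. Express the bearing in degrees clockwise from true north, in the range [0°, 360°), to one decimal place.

142.0°

MOOR3: φ = +70.69650°, λ = +5.88933°
INJ-53: φ = +28.22250°, λ = +35.91967°
Δλ = 30.0303°
y = sin Δλ · cos φ₂ = 0.440963
x = cos φ₁ sin φ₂ − sin φ₁ cos φ₂ cos Δλ = -0.563624
θ = atan2(y, x) = 141.9614° → 141.9614° (mod 360°)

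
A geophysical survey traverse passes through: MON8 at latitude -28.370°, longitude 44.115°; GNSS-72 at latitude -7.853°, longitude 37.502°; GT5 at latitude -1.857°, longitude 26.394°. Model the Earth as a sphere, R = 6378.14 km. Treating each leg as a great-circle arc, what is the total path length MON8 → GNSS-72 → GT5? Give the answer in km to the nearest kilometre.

3788 km

MON8→GNSS-72: c = 0.374286 rad, d = 2387.25 km
GNSS-72→GT5: c = 0.219620 rad, d = 1400.76 km
Total = 2387.25 + 1400.76 = 3788.01 km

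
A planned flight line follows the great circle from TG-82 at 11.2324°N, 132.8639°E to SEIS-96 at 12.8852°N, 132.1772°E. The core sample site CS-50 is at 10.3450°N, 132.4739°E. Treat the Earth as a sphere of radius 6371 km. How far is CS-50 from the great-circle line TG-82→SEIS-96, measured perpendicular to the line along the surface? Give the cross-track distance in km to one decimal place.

δ₁₃ = central angle TG-82→CS-50 = 0.016870 rad  (haversine)
θ₁₃ = bearing TG-82→CS-50 = 203.388°,  θ₁₂ = bearing TG-82→SEIS-96 = 337.958°
dₓₜ = R·arcsin(sin δ₁₃ · sin(θ₁₃ − θ₁₂)) = 6371·arcsin(0.01687·sin(-134.571°)) = -76.563 km
|dₓₜ| = 76.563 km

76.6 km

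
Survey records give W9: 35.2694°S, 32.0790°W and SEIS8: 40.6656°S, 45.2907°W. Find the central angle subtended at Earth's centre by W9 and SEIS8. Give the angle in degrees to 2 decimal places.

11.71°

Δφ = -5.3962°,  Δλ = -13.2117°
a = sin²(Δφ/2) + cos φ₁ cos φ₂ sin²(Δλ/2) = 0.010412
c = 2·arcsin(√a) = 0.204430 rad = 11.7130°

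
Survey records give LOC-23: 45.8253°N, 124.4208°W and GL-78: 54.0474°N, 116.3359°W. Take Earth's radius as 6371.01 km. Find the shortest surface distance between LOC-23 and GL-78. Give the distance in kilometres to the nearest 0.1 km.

Δφ = 8.2221°,  Δλ = 8.0849°
a = sin²(Δφ/2) + cos φ₁ cos φ₂ sin²(Δλ/2) = 0.007173
c = 2·arcsin(√a) = 0.169586 rad = 9.7166°
d = R·c = 6371.01 × 0.169586 = 1080.4 km

1080.4 km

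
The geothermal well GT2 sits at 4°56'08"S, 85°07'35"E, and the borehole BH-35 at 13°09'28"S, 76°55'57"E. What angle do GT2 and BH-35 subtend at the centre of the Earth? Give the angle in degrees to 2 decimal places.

GT2: φ = -4.93556°, λ = +85.12639°
BH-35: φ = -13.15778°, λ = +76.93250°
Δφ = -8.2222°,  Δλ = -8.1939°
a = sin²(Δφ/2) + cos φ₁ cos φ₂ sin²(Δλ/2) = 0.010091
c = 2·arcsin(√a) = 0.201252 rad = 11.5309°

11.53°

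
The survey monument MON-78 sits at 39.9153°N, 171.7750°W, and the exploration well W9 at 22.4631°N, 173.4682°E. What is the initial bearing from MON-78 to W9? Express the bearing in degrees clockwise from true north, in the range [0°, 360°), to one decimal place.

220.0°

Δλ = -14.7568°
y = sin Δλ · cos φ₂ = -0.235390
x = cos φ₁ sin φ₂ − sin φ₁ cos φ₂ cos Δλ = -0.280351
θ = atan2(y, x) = -139.9823° → 220.0177° (mod 360°)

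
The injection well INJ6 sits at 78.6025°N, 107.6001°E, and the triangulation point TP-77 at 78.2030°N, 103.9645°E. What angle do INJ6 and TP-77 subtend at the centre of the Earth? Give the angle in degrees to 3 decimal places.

0.833°

Δφ = -0.3995°,  Δλ = -3.6356°
a = sin²(Δφ/2) + cos φ₁ cos φ₂ sin²(Δλ/2) = 0.000053
c = 2·arcsin(√a) = 0.014534 rad = 0.8327°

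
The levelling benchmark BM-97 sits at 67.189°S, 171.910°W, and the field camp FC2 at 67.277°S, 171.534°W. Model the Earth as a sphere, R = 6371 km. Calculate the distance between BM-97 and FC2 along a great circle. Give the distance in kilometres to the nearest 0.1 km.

18.9 km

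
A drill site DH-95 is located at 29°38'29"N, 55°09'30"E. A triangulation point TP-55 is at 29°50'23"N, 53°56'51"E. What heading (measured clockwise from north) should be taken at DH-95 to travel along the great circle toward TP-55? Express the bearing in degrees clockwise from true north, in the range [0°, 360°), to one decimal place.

DH-95: φ = +29.64139°, λ = +55.15833°
TP-55: φ = +29.83972°, λ = +53.94750°
Δλ = -1.2108°
y = sin Δλ · cos φ₂ = -0.018330
x = cos φ₁ sin φ₂ − sin φ₁ cos φ₂ cos Δλ = 0.003557
θ = atan2(y, x) = -79.0169° → 280.9831° (mod 360°)

281.0°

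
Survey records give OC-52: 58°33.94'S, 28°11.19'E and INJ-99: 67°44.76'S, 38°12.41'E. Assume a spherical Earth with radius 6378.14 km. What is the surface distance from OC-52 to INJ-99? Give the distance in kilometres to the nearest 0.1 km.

OC-52: φ = -58.56567°, λ = +28.18650°
INJ-99: φ = -67.74600°, λ = +38.20683°
Δφ = -9.1803°,  Δλ = 10.0203°
a = sin²(Δφ/2) + cos φ₁ cos φ₂ sin²(Δλ/2) = 0.007911
c = 2·arcsin(√a) = 0.178121 rad = 10.2056°
d = R·c = 6378.14 × 0.178121 = 1136.1 km

1136.1 km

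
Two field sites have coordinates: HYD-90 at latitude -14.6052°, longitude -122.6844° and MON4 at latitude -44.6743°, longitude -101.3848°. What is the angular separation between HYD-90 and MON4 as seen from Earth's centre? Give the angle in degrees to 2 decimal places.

35.07°

Δφ = -30.0691°,  Δλ = 21.2996°
a = sin²(Δφ/2) + cos φ₁ cos φ₂ sin²(Δλ/2) = 0.090791
c = 2·arcsin(√a) = 0.612144 rad = 35.0733°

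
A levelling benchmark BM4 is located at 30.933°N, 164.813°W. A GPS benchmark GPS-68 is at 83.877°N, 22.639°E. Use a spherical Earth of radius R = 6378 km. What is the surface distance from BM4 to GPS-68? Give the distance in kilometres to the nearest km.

7251 km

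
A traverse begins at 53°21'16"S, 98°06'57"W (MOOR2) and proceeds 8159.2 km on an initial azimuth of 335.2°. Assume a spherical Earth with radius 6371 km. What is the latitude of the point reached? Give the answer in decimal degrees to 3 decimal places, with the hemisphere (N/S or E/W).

MOOR2: φ = -53.35444°, λ = -98.11583°
δ = d/R = 8159.2/6371 = 1.280678 rad
φ₂ = arcsin(sin φ₁ cos δ + cos φ₁ sin δ cos θ)
   = arcsin(-0.80234·0.28607 + 0.59686·0.95821·0.90778) = 16.83721°
λ₂ = λ₁ + atan2(sin θ sin δ cos φ₁, cos δ − sin φ₁ sin φ₂) = -122.94567°

16.837°N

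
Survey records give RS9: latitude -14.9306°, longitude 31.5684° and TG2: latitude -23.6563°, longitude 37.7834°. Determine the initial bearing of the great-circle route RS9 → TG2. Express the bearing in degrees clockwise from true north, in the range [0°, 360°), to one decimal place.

147.1°

Δλ = 6.2150°
y = sin Δλ · cos φ₂ = 0.099162
x = cos φ₁ sin φ₂ − sin φ₁ cos φ₂ cos Δλ = -0.153091
θ = atan2(y, x) = 147.0675° → 147.0675° (mod 360°)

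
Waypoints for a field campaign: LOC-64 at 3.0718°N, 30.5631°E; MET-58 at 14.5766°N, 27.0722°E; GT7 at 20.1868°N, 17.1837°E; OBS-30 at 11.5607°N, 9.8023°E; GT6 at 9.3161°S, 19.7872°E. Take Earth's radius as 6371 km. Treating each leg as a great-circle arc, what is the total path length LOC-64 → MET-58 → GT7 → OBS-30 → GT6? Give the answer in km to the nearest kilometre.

6368 km

LOC-64→MET-58: c = 0.209597 rad, d = 1335.34 km
MET-58→GT7: c = 0.191524 rad, d = 1220.20 km
GT7→OBS-30: c = 0.194895 rad, d = 1241.68 km
OBS-30→GT6: c = 0.403467 rad, d = 2570.49 km
Total = 1335.34 + 1220.20 + 1241.68 + 2570.49 = 6367.71 km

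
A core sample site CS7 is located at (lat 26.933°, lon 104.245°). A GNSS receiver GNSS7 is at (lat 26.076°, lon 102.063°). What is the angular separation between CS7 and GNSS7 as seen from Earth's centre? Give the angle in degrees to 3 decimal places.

2.132°

Δφ = -0.8570°,  Δλ = -2.1820°
a = sin²(Δφ/2) + cos φ₁ cos φ₂ sin²(Δλ/2) = 0.000346
c = 2·arcsin(√a) = 0.037218 rad = 2.1324°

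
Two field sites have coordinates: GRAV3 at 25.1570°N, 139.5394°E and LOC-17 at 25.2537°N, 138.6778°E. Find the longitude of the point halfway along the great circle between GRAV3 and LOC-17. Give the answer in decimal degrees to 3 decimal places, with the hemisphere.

Bx = cos φ₂ cos Δλ = 0.904325,  By = cos φ₂ sin Δλ = -0.013600
φₘ = atan2(sin φ₁ + sin φ₂, √((cos φ₁ + Bx)² + By²)) = 25.20597°
λₘ = λ₁ + atan2(By, cos φ₁ + Bx) = 139.10877°

139.109°E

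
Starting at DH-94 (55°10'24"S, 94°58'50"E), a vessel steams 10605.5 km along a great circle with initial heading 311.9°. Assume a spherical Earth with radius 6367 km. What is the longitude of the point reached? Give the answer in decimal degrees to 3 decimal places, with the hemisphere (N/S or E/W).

DH-94: φ = -55.17333°, λ = +94.98056°
δ = d/R = 10605.5/6367 = 1.665698 rad
φ₂ = arcsin(sin φ₁ cos δ + cos φ₁ sin δ cos θ)
   = arcsin(-0.82088·-0.09476 + 0.57110·0.99550·0.66783) = 27.22375°
λ₂ = λ₁ + atan2(sin θ sin δ cos φ₁, cos δ − sin φ₁ sin φ₂) = 38.54487°

38.545°E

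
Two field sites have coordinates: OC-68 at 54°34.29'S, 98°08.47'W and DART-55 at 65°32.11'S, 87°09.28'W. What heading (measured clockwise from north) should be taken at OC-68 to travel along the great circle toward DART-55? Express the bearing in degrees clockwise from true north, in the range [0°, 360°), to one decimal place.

158.1°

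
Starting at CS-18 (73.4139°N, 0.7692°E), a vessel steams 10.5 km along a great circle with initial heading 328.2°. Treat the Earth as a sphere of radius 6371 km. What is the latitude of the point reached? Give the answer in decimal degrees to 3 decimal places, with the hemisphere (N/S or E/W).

73.494°N

δ = d/R = 10.5/6371 = 0.001648 rad
φ₂ = arcsin(sin φ₁ cos δ + cos φ₁ sin δ cos θ)
   = arcsin(0.95839·1.00000 + 0.28546·0.00165·0.84989) = 73.49408°
λ₂ = λ₁ + atan2(sin θ sin δ cos φ₁, cos δ − sin φ₁ sin φ₂) = 0.59406°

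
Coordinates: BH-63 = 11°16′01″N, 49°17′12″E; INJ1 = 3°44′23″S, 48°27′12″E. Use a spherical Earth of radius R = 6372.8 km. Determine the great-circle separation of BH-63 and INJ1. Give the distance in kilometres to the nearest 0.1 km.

1671.7 km

BH-63: φ = +11.26694°, λ = +49.28667°
INJ1: φ = -3.73972°, λ = +48.45333°
Δφ = -15.0067°,  Δλ = -0.8333°
a = sin²(Δφ/2) + cos φ₁ cos φ₂ sin²(Δλ/2) = 0.017104
c = 2·arcsin(√a) = 0.262315 rad = 15.0296°
d = R·c = 6372.8 × 0.262315 = 1671.7 km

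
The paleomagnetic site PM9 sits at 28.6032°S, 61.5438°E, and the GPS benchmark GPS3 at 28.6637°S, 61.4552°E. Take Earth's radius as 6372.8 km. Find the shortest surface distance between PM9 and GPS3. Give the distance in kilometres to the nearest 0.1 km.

Δφ = -0.0605°,  Δλ = -0.0886°
a = sin²(Δφ/2) + cos φ₁ cos φ₂ sin²(Δλ/2) = 0.000001
c = 2·arcsin(√a) = 0.001720 rad = 0.0985°
d = R·c = 6372.8 × 0.001720 = 11.0 km

11.0 km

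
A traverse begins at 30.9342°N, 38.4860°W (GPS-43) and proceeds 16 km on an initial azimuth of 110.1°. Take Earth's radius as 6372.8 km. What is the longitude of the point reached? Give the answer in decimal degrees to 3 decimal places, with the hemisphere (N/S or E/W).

δ = d/R = 16/6372.8 = 0.002511 rad
φ₂ = arcsin(sin φ₁ cos δ + cos φ₁ sin δ cos θ)
   = arcsin(0.51405·1.00000 + 0.85776·0.00251·-0.34366) = 30.88467°
λ₂ = λ₁ + atan2(sin θ sin δ cos φ₁, cos δ − sin φ₁ sin φ₂) = -38.32859°

38.329°W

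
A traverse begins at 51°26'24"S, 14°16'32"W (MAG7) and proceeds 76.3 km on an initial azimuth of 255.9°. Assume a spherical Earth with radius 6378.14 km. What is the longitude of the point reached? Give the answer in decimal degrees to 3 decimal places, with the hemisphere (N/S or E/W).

15.346°W

MAG7: φ = -51.44000°, λ = -14.27556°
δ = d/R = 76.3/6378.14 = 0.011963 rad
φ₂ = arcsin(sin φ₁ cos δ + cos φ₁ sin δ cos θ)
   = arcsin(-0.78196·0.99993 + 0.62333·0.01196·-0.24362) = -51.60212°
λ₂ = λ₁ + atan2(sin θ sin δ cos φ₁, cos δ − sin φ₁ sin φ₂) = -15.34586°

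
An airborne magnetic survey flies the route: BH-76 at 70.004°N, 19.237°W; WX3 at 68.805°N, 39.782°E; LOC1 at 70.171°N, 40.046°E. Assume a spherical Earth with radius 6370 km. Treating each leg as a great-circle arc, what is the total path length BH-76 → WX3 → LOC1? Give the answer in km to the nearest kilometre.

BH-76→WX3: c = 0.348783 rad, d = 2221.75 km
WX3→LOC1: c = 0.023896 rad, d = 152.22 km
Total = 2221.75 + 152.22 = 2373.96 km

2374 km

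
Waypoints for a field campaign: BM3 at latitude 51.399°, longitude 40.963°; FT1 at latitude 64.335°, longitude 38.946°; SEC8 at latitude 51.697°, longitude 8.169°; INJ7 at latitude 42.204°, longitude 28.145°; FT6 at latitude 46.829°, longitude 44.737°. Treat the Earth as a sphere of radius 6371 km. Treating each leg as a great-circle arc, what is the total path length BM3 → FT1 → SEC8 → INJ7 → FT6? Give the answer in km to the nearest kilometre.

BM3→FT1: c = 0.226522 rad, d = 1443.17 km
FT1→SEC8: c = 0.354083 rad, d = 2255.86 km
SEC8→INJ7: c = 0.288463 rad, d = 1837.80 km
INJ7→FT6: c = 0.221170 rad, d = 1409.07 km
Total = 1443.17 + 2255.86 + 1837.80 + 1409.07 = 6945.91 km

6946 km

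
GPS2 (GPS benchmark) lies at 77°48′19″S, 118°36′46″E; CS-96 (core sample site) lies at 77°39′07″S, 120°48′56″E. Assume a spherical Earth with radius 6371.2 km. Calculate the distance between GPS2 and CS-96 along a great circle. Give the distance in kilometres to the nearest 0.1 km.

GPS2: φ = -77.80528°, λ = +118.61278°
CS-96: φ = -77.65194°, λ = +120.81556°
Δφ = 0.1533°,  Δλ = 2.2028°
a = sin²(Δφ/2) + cos φ₁ cos φ₂ sin²(Δλ/2) = 0.000018
c = 2·arcsin(√a) = 0.008598 rad = 0.4926°
d = R·c = 6371.2 × 0.008598 = 54.8 km

54.8 km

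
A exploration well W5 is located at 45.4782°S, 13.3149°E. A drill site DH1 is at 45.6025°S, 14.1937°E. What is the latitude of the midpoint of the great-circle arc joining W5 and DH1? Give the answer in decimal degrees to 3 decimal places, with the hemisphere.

45.541°S

Bx = cos φ₂ cos Δλ = 0.699550,  By = cos φ₂ sin Δλ = 0.010731
φₘ = atan2(sin φ₁ + sin φ₂, √((cos φ₁ + Bx)² + By²)) = -45.54119°
λₘ = λ₁ + atan2(By, cos φ₁ + Bx) = 13.75381°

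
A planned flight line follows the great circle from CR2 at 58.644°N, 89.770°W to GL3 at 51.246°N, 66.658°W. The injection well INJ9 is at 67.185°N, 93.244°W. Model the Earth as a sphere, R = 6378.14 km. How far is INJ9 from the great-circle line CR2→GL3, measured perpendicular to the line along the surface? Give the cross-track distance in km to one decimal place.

851.0 km

δ₁₃ = central angle CR2→INJ9 = 0.151545 rad  (haversine)
θ₁₃ = bearing CR2→INJ9 = 351.046°,  θ₁₂ = bearing CR2→GL3 = 109.260°
dₓₜ = R·arcsin(sin δ₁₃ · sin(θ₁₃ − θ₁₂)) = 6378.14·arcsin(0.15097·sin(241.786°)) = -850.996 km
|dₓₜ| = 850.996 km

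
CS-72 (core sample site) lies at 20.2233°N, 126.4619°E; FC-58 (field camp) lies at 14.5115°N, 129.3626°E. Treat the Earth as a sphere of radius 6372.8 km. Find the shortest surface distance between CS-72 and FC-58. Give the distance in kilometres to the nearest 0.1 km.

Δφ = -5.7118°,  Δλ = 2.9007°
a = sin²(Δφ/2) + cos φ₁ cos φ₂ sin²(Δλ/2) = 0.003064
c = 2·arcsin(√a) = 0.110771 rad = 6.3467°
d = R·c = 6372.8 × 0.110771 = 705.9 km

705.9 km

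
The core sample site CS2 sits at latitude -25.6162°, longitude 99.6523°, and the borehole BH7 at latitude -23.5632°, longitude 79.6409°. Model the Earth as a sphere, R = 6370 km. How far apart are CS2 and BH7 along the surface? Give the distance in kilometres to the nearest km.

2034 km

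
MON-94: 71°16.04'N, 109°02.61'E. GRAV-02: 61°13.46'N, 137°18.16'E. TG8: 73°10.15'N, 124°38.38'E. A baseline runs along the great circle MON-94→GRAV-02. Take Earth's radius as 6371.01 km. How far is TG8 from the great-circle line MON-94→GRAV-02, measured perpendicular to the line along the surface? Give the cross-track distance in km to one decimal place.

475.6 km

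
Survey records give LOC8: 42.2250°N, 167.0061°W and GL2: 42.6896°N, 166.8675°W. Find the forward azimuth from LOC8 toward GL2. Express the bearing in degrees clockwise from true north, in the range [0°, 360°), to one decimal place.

Δλ = 0.1386°
y = sin Δλ · cos φ₂ = 0.001778
x = cos φ₁ sin φ₂ − sin φ₁ cos φ₂ cos Δλ = 0.008110
θ = atan2(y, x) = 12.3659° → 12.3659° (mod 360°)

12.4°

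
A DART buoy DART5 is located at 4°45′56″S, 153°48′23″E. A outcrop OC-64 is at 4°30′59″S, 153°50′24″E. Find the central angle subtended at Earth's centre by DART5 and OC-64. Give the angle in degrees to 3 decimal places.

0.251°

DART5: φ = -4.76556°, λ = +153.80639°
OC-64: φ = -4.51639°, λ = +153.84000°
Δφ = 0.2492°,  Δλ = 0.0336°
a = sin²(Δφ/2) + cos φ₁ cos φ₂ sin²(Δλ/2) = 0.000005
c = 2·arcsin(√a) = 0.004388 rad = 0.2514°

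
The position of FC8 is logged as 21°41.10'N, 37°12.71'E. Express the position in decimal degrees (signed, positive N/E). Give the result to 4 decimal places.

+21.6850°, +37.2118°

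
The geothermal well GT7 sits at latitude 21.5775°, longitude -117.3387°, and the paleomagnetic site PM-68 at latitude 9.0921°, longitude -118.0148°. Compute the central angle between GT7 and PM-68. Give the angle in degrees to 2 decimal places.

Δφ = -12.4854°,  Δλ = -0.6761°
a = sin²(Δφ/2) + cos φ₁ cos φ₂ sin²(Δλ/2) = 0.011856
c = 2·arcsin(√a) = 0.218207 rad = 12.5023°

12.50°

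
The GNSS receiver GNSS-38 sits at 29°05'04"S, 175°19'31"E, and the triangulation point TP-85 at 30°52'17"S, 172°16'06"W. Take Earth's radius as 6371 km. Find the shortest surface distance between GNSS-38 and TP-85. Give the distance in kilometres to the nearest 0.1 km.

1210.7 km

GNSS-38: φ = -29.08444°, λ = +175.32528°
TP-85: φ = -30.87139°, λ = -172.26833°
Δφ = -1.7869°,  Δλ = 12.4064°
a = sin²(Δφ/2) + cos φ₁ cos φ₂ sin²(Δλ/2) = 0.009001
c = 2·arcsin(√a) = 0.190034 rad = 10.8881°
d = R·c = 6371 × 0.190034 = 1210.7 km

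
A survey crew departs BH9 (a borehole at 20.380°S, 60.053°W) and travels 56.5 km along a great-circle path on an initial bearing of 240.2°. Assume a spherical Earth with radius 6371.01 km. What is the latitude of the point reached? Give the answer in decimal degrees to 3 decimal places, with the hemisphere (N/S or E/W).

20.632°S

δ = d/R = 56.5/6371.01 = 0.008868 rad
φ₂ = arcsin(sin φ₁ cos δ + cos φ₁ sin δ cos θ)
   = arcsin(-0.34824·0.99996 + 0.93740·0.00887·-0.49697) = -20.63189°
λ₂ = λ₁ + atan2(sin θ sin δ cos φ₁, cos δ − sin φ₁ sin φ₂) = -60.52414°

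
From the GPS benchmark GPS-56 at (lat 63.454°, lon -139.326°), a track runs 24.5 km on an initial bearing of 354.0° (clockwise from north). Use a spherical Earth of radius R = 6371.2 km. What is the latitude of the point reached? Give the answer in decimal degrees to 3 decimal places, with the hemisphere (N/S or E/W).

δ = d/R = 24.5/6371.2 = 0.003845 rad
φ₂ = arcsin(sin φ₁ cos δ + cos φ₁ sin δ cos θ)
   = arcsin(0.89458·0.99999 + 0.44692·0.00385·0.99452) = 63.67311°
λ₂ = λ₁ + atan2(sin θ sin δ cos φ₁, cos δ − sin φ₁ sin φ₂) = -139.37793°

63.673°N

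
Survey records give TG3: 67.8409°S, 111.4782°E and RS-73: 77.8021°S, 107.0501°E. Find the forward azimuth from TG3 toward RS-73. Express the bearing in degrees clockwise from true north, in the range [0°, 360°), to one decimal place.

185.4°

Δλ = -4.4281°
y = sin Δλ · cos φ₂ = -0.016313
x = cos φ₁ sin φ₂ − sin φ₁ cos φ₂ cos Δλ = -0.173565
θ = atan2(y, x) = -174.6306° → 185.3694° (mod 360°)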